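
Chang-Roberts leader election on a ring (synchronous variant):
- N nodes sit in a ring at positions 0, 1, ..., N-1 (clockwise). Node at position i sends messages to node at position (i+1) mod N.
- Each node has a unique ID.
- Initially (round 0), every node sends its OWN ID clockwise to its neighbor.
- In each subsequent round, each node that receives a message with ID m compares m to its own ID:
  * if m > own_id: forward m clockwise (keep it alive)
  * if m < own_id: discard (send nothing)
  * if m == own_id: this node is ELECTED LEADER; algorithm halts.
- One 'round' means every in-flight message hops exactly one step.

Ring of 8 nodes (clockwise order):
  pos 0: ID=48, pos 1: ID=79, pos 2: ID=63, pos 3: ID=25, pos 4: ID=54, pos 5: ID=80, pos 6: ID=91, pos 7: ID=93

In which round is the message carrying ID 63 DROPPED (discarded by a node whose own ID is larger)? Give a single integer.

Answer: 3

Derivation:
Round 1: pos1(id79) recv 48: drop; pos2(id63) recv 79: fwd; pos3(id25) recv 63: fwd; pos4(id54) recv 25: drop; pos5(id80) recv 54: drop; pos6(id91) recv 80: drop; pos7(id93) recv 91: drop; pos0(id48) recv 93: fwd
Round 2: pos3(id25) recv 79: fwd; pos4(id54) recv 63: fwd; pos1(id79) recv 93: fwd
Round 3: pos4(id54) recv 79: fwd; pos5(id80) recv 63: drop; pos2(id63) recv 93: fwd
Round 4: pos5(id80) recv 79: drop; pos3(id25) recv 93: fwd
Round 5: pos4(id54) recv 93: fwd
Round 6: pos5(id80) recv 93: fwd
Round 7: pos6(id91) recv 93: fwd
Round 8: pos7(id93) recv 93: ELECTED
Message ID 63 originates at pos 2; dropped at pos 5 in round 3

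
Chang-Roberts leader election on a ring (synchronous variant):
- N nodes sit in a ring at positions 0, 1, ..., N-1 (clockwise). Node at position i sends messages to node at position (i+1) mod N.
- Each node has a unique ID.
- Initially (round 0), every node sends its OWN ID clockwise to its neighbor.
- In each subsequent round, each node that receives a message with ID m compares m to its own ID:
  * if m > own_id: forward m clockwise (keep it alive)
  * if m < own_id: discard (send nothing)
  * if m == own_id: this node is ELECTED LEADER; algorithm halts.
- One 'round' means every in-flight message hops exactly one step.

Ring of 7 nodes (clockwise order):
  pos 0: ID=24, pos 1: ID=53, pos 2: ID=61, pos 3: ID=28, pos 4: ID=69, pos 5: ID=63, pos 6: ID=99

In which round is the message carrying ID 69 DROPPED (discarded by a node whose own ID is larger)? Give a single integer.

Answer: 2

Derivation:
Round 1: pos1(id53) recv 24: drop; pos2(id61) recv 53: drop; pos3(id28) recv 61: fwd; pos4(id69) recv 28: drop; pos5(id63) recv 69: fwd; pos6(id99) recv 63: drop; pos0(id24) recv 99: fwd
Round 2: pos4(id69) recv 61: drop; pos6(id99) recv 69: drop; pos1(id53) recv 99: fwd
Round 3: pos2(id61) recv 99: fwd
Round 4: pos3(id28) recv 99: fwd
Round 5: pos4(id69) recv 99: fwd
Round 6: pos5(id63) recv 99: fwd
Round 7: pos6(id99) recv 99: ELECTED
Message ID 69 originates at pos 4; dropped at pos 6 in round 2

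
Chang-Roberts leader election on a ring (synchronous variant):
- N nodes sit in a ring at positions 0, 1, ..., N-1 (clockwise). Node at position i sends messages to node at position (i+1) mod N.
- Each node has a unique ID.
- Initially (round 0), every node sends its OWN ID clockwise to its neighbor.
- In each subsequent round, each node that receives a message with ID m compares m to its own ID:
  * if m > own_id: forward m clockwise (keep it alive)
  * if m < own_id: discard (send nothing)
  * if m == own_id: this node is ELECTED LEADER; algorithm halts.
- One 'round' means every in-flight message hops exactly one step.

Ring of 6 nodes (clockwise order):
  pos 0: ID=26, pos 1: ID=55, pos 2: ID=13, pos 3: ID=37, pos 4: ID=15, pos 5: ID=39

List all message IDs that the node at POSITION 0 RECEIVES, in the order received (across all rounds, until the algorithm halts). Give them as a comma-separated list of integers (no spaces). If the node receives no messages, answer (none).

Answer: 39,55

Derivation:
Round 1: pos1(id55) recv 26: drop; pos2(id13) recv 55: fwd; pos3(id37) recv 13: drop; pos4(id15) recv 37: fwd; pos5(id39) recv 15: drop; pos0(id26) recv 39: fwd
Round 2: pos3(id37) recv 55: fwd; pos5(id39) recv 37: drop; pos1(id55) recv 39: drop
Round 3: pos4(id15) recv 55: fwd
Round 4: pos5(id39) recv 55: fwd
Round 5: pos0(id26) recv 55: fwd
Round 6: pos1(id55) recv 55: ELECTED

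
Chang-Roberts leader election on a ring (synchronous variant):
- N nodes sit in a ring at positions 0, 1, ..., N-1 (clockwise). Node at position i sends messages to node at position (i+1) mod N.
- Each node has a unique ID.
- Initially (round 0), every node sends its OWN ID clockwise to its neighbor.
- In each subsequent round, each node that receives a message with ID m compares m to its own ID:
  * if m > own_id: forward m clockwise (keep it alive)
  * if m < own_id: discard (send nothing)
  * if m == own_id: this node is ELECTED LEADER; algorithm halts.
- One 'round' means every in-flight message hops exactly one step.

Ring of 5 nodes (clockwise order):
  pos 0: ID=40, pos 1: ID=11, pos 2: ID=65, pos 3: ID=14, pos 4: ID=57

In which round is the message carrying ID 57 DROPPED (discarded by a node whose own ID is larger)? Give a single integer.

Answer: 3

Derivation:
Round 1: pos1(id11) recv 40: fwd; pos2(id65) recv 11: drop; pos3(id14) recv 65: fwd; pos4(id57) recv 14: drop; pos0(id40) recv 57: fwd
Round 2: pos2(id65) recv 40: drop; pos4(id57) recv 65: fwd; pos1(id11) recv 57: fwd
Round 3: pos0(id40) recv 65: fwd; pos2(id65) recv 57: drop
Round 4: pos1(id11) recv 65: fwd
Round 5: pos2(id65) recv 65: ELECTED
Message ID 57 originates at pos 4; dropped at pos 2 in round 3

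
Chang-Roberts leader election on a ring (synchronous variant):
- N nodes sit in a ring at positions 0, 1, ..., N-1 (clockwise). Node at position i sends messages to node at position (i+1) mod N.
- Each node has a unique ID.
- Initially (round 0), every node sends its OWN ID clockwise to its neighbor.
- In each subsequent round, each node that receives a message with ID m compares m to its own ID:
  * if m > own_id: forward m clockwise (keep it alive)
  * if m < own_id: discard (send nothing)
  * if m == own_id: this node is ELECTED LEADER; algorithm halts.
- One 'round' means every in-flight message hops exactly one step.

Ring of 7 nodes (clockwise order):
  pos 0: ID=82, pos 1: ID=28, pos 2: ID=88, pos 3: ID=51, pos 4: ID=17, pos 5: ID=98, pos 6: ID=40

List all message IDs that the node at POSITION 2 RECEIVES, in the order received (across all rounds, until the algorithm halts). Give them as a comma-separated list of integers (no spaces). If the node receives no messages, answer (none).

Round 1: pos1(id28) recv 82: fwd; pos2(id88) recv 28: drop; pos3(id51) recv 88: fwd; pos4(id17) recv 51: fwd; pos5(id98) recv 17: drop; pos6(id40) recv 98: fwd; pos0(id82) recv 40: drop
Round 2: pos2(id88) recv 82: drop; pos4(id17) recv 88: fwd; pos5(id98) recv 51: drop; pos0(id82) recv 98: fwd
Round 3: pos5(id98) recv 88: drop; pos1(id28) recv 98: fwd
Round 4: pos2(id88) recv 98: fwd
Round 5: pos3(id51) recv 98: fwd
Round 6: pos4(id17) recv 98: fwd
Round 7: pos5(id98) recv 98: ELECTED

Answer: 28,82,98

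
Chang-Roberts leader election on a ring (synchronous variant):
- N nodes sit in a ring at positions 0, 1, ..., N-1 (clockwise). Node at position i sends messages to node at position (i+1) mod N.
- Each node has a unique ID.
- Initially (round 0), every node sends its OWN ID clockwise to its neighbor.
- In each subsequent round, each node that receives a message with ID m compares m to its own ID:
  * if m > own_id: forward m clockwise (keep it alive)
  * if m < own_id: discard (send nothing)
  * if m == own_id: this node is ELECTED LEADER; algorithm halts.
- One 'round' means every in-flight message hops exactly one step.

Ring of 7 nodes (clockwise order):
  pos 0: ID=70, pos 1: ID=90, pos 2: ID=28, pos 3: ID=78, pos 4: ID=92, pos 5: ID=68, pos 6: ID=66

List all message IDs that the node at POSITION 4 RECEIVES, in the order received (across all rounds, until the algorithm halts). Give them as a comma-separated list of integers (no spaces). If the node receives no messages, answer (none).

Round 1: pos1(id90) recv 70: drop; pos2(id28) recv 90: fwd; pos3(id78) recv 28: drop; pos4(id92) recv 78: drop; pos5(id68) recv 92: fwd; pos6(id66) recv 68: fwd; pos0(id70) recv 66: drop
Round 2: pos3(id78) recv 90: fwd; pos6(id66) recv 92: fwd; pos0(id70) recv 68: drop
Round 3: pos4(id92) recv 90: drop; pos0(id70) recv 92: fwd
Round 4: pos1(id90) recv 92: fwd
Round 5: pos2(id28) recv 92: fwd
Round 6: pos3(id78) recv 92: fwd
Round 7: pos4(id92) recv 92: ELECTED

Answer: 78,90,92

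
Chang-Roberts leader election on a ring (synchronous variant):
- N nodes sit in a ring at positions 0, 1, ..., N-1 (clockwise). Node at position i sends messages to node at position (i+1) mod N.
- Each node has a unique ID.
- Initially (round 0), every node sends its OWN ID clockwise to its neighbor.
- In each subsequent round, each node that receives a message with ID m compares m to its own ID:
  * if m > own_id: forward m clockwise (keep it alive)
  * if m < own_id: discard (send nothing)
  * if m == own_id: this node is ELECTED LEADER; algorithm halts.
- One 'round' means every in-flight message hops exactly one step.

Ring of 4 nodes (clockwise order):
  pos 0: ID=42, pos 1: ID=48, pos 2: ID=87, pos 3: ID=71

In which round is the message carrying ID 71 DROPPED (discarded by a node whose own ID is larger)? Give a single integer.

Round 1: pos1(id48) recv 42: drop; pos2(id87) recv 48: drop; pos3(id71) recv 87: fwd; pos0(id42) recv 71: fwd
Round 2: pos0(id42) recv 87: fwd; pos1(id48) recv 71: fwd
Round 3: pos1(id48) recv 87: fwd; pos2(id87) recv 71: drop
Round 4: pos2(id87) recv 87: ELECTED
Message ID 71 originates at pos 3; dropped at pos 2 in round 3

Answer: 3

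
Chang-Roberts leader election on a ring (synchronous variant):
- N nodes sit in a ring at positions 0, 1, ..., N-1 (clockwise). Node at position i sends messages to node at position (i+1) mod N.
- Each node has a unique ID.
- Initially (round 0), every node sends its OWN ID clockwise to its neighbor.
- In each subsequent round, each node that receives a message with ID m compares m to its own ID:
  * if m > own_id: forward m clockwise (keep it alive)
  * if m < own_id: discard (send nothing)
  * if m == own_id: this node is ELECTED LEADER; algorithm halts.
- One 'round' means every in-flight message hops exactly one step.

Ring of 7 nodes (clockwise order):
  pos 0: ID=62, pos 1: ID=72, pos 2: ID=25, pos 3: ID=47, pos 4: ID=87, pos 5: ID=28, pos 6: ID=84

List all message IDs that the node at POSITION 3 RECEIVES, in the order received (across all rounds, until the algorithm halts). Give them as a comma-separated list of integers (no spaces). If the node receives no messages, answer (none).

Round 1: pos1(id72) recv 62: drop; pos2(id25) recv 72: fwd; pos3(id47) recv 25: drop; pos4(id87) recv 47: drop; pos5(id28) recv 87: fwd; pos6(id84) recv 28: drop; pos0(id62) recv 84: fwd
Round 2: pos3(id47) recv 72: fwd; pos6(id84) recv 87: fwd; pos1(id72) recv 84: fwd
Round 3: pos4(id87) recv 72: drop; pos0(id62) recv 87: fwd; pos2(id25) recv 84: fwd
Round 4: pos1(id72) recv 87: fwd; pos3(id47) recv 84: fwd
Round 5: pos2(id25) recv 87: fwd; pos4(id87) recv 84: drop
Round 6: pos3(id47) recv 87: fwd
Round 7: pos4(id87) recv 87: ELECTED

Answer: 25,72,84,87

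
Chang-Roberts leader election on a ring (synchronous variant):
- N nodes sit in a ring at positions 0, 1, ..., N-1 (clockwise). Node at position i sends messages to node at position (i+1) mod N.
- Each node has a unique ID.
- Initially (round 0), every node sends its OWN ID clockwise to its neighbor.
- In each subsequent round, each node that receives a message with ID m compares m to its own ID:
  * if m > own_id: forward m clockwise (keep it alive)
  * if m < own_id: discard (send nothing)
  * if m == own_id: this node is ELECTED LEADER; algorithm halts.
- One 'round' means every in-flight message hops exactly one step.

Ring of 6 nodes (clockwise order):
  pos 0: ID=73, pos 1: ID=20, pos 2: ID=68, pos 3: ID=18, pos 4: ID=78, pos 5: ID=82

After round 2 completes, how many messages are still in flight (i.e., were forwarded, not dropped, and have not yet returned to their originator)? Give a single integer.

Round 1: pos1(id20) recv 73: fwd; pos2(id68) recv 20: drop; pos3(id18) recv 68: fwd; pos4(id78) recv 18: drop; pos5(id82) recv 78: drop; pos0(id73) recv 82: fwd
Round 2: pos2(id68) recv 73: fwd; pos4(id78) recv 68: drop; pos1(id20) recv 82: fwd
After round 2: 2 messages still in flight

Answer: 2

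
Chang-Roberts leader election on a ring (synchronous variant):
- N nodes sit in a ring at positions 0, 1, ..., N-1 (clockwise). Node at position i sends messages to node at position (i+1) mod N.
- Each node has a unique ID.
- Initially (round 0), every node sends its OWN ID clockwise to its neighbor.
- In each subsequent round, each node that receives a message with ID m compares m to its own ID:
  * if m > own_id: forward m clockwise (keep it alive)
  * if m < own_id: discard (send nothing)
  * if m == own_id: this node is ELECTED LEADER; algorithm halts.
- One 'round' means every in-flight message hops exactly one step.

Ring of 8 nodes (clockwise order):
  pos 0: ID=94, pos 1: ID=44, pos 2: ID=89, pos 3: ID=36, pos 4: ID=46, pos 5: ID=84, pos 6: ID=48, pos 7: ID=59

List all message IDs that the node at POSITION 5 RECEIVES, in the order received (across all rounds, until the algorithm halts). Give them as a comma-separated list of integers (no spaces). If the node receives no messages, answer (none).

Answer: 46,89,94

Derivation:
Round 1: pos1(id44) recv 94: fwd; pos2(id89) recv 44: drop; pos3(id36) recv 89: fwd; pos4(id46) recv 36: drop; pos5(id84) recv 46: drop; pos6(id48) recv 84: fwd; pos7(id59) recv 48: drop; pos0(id94) recv 59: drop
Round 2: pos2(id89) recv 94: fwd; pos4(id46) recv 89: fwd; pos7(id59) recv 84: fwd
Round 3: pos3(id36) recv 94: fwd; pos5(id84) recv 89: fwd; pos0(id94) recv 84: drop
Round 4: pos4(id46) recv 94: fwd; pos6(id48) recv 89: fwd
Round 5: pos5(id84) recv 94: fwd; pos7(id59) recv 89: fwd
Round 6: pos6(id48) recv 94: fwd; pos0(id94) recv 89: drop
Round 7: pos7(id59) recv 94: fwd
Round 8: pos0(id94) recv 94: ELECTED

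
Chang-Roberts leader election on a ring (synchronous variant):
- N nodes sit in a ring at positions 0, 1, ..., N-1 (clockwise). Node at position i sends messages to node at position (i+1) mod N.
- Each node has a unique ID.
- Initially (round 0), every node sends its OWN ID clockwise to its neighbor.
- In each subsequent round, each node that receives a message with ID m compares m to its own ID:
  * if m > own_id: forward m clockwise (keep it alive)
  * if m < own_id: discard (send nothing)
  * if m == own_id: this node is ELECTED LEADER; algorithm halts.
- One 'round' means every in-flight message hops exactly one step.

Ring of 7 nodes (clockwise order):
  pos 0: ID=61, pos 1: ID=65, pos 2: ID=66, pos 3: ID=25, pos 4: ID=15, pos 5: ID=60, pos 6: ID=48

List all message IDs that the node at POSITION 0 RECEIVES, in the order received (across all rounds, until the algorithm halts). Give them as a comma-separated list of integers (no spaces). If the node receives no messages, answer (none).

Answer: 48,60,66

Derivation:
Round 1: pos1(id65) recv 61: drop; pos2(id66) recv 65: drop; pos3(id25) recv 66: fwd; pos4(id15) recv 25: fwd; pos5(id60) recv 15: drop; pos6(id48) recv 60: fwd; pos0(id61) recv 48: drop
Round 2: pos4(id15) recv 66: fwd; pos5(id60) recv 25: drop; pos0(id61) recv 60: drop
Round 3: pos5(id60) recv 66: fwd
Round 4: pos6(id48) recv 66: fwd
Round 5: pos0(id61) recv 66: fwd
Round 6: pos1(id65) recv 66: fwd
Round 7: pos2(id66) recv 66: ELECTED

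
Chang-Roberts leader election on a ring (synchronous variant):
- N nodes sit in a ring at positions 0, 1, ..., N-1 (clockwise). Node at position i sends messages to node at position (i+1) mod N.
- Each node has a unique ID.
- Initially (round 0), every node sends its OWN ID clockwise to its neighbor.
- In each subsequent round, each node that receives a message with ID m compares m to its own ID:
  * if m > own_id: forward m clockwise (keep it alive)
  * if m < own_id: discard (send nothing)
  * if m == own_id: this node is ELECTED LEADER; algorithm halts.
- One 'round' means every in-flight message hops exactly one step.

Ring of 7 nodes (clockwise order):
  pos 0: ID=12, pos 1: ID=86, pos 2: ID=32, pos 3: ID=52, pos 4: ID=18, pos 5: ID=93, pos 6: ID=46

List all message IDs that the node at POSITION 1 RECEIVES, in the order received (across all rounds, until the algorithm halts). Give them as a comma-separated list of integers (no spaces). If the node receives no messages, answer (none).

Answer: 12,46,93

Derivation:
Round 1: pos1(id86) recv 12: drop; pos2(id32) recv 86: fwd; pos3(id52) recv 32: drop; pos4(id18) recv 52: fwd; pos5(id93) recv 18: drop; pos6(id46) recv 93: fwd; pos0(id12) recv 46: fwd
Round 2: pos3(id52) recv 86: fwd; pos5(id93) recv 52: drop; pos0(id12) recv 93: fwd; pos1(id86) recv 46: drop
Round 3: pos4(id18) recv 86: fwd; pos1(id86) recv 93: fwd
Round 4: pos5(id93) recv 86: drop; pos2(id32) recv 93: fwd
Round 5: pos3(id52) recv 93: fwd
Round 6: pos4(id18) recv 93: fwd
Round 7: pos5(id93) recv 93: ELECTED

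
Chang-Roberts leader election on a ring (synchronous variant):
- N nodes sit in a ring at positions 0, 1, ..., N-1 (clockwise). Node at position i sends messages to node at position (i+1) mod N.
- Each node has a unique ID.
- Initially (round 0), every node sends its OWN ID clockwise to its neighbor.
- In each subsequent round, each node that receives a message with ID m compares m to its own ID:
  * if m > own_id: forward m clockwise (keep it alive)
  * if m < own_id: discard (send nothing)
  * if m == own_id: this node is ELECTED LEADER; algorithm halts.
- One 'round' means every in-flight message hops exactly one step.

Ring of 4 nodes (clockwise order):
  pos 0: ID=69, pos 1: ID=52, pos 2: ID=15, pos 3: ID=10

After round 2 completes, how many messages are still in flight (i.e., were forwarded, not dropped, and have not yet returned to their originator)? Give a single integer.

Round 1: pos1(id52) recv 69: fwd; pos2(id15) recv 52: fwd; pos3(id10) recv 15: fwd; pos0(id69) recv 10: drop
Round 2: pos2(id15) recv 69: fwd; pos3(id10) recv 52: fwd; pos0(id69) recv 15: drop
After round 2: 2 messages still in flight

Answer: 2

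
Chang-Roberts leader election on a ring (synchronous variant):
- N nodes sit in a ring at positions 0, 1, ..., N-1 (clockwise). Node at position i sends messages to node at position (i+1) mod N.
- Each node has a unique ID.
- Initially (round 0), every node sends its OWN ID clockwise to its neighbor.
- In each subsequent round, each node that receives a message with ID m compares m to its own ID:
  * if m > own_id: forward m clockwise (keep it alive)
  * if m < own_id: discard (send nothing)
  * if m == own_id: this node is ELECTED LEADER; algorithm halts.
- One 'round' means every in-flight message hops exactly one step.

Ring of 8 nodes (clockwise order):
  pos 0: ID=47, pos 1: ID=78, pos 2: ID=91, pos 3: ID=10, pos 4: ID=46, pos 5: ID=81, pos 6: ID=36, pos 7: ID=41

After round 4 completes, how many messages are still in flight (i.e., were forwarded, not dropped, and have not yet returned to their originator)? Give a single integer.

Round 1: pos1(id78) recv 47: drop; pos2(id91) recv 78: drop; pos3(id10) recv 91: fwd; pos4(id46) recv 10: drop; pos5(id81) recv 46: drop; pos6(id36) recv 81: fwd; pos7(id41) recv 36: drop; pos0(id47) recv 41: drop
Round 2: pos4(id46) recv 91: fwd; pos7(id41) recv 81: fwd
Round 3: pos5(id81) recv 91: fwd; pos0(id47) recv 81: fwd
Round 4: pos6(id36) recv 91: fwd; pos1(id78) recv 81: fwd
After round 4: 2 messages still in flight

Answer: 2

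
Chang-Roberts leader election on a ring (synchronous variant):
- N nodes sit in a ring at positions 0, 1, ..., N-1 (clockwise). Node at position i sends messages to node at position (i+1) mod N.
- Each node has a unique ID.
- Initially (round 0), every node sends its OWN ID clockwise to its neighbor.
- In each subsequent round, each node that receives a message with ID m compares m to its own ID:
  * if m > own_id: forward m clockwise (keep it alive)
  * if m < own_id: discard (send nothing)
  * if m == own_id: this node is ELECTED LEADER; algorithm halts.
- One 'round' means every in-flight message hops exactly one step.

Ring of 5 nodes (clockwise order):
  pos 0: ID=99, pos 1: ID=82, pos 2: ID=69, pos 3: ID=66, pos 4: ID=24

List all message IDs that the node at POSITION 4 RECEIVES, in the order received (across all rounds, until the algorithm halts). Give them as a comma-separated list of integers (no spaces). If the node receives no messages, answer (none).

Answer: 66,69,82,99

Derivation:
Round 1: pos1(id82) recv 99: fwd; pos2(id69) recv 82: fwd; pos3(id66) recv 69: fwd; pos4(id24) recv 66: fwd; pos0(id99) recv 24: drop
Round 2: pos2(id69) recv 99: fwd; pos3(id66) recv 82: fwd; pos4(id24) recv 69: fwd; pos0(id99) recv 66: drop
Round 3: pos3(id66) recv 99: fwd; pos4(id24) recv 82: fwd; pos0(id99) recv 69: drop
Round 4: pos4(id24) recv 99: fwd; pos0(id99) recv 82: drop
Round 5: pos0(id99) recv 99: ELECTED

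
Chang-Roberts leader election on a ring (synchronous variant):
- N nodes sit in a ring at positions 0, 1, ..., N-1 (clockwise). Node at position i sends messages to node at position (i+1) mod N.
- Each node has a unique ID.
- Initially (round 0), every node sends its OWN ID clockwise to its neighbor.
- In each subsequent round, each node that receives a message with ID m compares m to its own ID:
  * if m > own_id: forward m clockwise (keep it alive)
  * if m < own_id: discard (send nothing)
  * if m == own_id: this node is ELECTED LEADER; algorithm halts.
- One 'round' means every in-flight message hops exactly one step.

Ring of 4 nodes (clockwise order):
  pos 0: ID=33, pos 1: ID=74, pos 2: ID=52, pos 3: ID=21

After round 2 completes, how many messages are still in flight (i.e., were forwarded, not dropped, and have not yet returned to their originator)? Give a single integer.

Answer: 2

Derivation:
Round 1: pos1(id74) recv 33: drop; pos2(id52) recv 74: fwd; pos3(id21) recv 52: fwd; pos0(id33) recv 21: drop
Round 2: pos3(id21) recv 74: fwd; pos0(id33) recv 52: fwd
After round 2: 2 messages still in flight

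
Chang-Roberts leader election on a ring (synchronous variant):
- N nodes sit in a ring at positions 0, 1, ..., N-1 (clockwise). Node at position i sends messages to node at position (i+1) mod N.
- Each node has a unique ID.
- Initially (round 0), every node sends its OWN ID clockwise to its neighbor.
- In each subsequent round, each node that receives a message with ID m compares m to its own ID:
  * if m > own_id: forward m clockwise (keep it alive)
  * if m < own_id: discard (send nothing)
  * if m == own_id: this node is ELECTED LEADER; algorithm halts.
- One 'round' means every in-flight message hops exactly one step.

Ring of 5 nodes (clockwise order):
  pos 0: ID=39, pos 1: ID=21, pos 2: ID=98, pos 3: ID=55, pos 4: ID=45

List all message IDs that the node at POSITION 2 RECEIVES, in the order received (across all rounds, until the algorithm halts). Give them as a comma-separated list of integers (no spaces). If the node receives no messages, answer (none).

Answer: 21,39,45,55,98

Derivation:
Round 1: pos1(id21) recv 39: fwd; pos2(id98) recv 21: drop; pos3(id55) recv 98: fwd; pos4(id45) recv 55: fwd; pos0(id39) recv 45: fwd
Round 2: pos2(id98) recv 39: drop; pos4(id45) recv 98: fwd; pos0(id39) recv 55: fwd; pos1(id21) recv 45: fwd
Round 3: pos0(id39) recv 98: fwd; pos1(id21) recv 55: fwd; pos2(id98) recv 45: drop
Round 4: pos1(id21) recv 98: fwd; pos2(id98) recv 55: drop
Round 5: pos2(id98) recv 98: ELECTED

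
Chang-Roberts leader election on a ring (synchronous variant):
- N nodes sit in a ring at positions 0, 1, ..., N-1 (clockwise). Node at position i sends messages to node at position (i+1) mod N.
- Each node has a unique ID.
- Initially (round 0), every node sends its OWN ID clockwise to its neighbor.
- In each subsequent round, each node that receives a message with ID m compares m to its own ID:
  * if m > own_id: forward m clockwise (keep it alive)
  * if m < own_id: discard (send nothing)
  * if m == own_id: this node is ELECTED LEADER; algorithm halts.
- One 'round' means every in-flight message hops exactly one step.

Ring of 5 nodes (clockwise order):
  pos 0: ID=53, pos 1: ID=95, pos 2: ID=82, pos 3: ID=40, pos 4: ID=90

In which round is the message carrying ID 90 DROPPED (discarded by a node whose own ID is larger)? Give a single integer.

Answer: 2

Derivation:
Round 1: pos1(id95) recv 53: drop; pos2(id82) recv 95: fwd; pos3(id40) recv 82: fwd; pos4(id90) recv 40: drop; pos0(id53) recv 90: fwd
Round 2: pos3(id40) recv 95: fwd; pos4(id90) recv 82: drop; pos1(id95) recv 90: drop
Round 3: pos4(id90) recv 95: fwd
Round 4: pos0(id53) recv 95: fwd
Round 5: pos1(id95) recv 95: ELECTED
Message ID 90 originates at pos 4; dropped at pos 1 in round 2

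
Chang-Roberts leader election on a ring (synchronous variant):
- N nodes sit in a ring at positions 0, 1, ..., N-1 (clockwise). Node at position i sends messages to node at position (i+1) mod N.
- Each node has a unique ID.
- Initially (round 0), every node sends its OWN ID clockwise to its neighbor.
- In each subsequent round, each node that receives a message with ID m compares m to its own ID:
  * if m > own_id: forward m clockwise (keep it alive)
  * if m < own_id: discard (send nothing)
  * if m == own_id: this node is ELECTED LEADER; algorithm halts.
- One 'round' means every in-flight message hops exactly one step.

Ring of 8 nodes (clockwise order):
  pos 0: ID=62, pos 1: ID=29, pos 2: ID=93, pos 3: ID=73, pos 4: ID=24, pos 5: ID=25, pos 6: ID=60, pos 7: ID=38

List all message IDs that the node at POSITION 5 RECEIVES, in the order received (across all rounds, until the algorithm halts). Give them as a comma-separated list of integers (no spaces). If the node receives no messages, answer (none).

Round 1: pos1(id29) recv 62: fwd; pos2(id93) recv 29: drop; pos3(id73) recv 93: fwd; pos4(id24) recv 73: fwd; pos5(id25) recv 24: drop; pos6(id60) recv 25: drop; pos7(id38) recv 60: fwd; pos0(id62) recv 38: drop
Round 2: pos2(id93) recv 62: drop; pos4(id24) recv 93: fwd; pos5(id25) recv 73: fwd; pos0(id62) recv 60: drop
Round 3: pos5(id25) recv 93: fwd; pos6(id60) recv 73: fwd
Round 4: pos6(id60) recv 93: fwd; pos7(id38) recv 73: fwd
Round 5: pos7(id38) recv 93: fwd; pos0(id62) recv 73: fwd
Round 6: pos0(id62) recv 93: fwd; pos1(id29) recv 73: fwd
Round 7: pos1(id29) recv 93: fwd; pos2(id93) recv 73: drop
Round 8: pos2(id93) recv 93: ELECTED

Answer: 24,73,93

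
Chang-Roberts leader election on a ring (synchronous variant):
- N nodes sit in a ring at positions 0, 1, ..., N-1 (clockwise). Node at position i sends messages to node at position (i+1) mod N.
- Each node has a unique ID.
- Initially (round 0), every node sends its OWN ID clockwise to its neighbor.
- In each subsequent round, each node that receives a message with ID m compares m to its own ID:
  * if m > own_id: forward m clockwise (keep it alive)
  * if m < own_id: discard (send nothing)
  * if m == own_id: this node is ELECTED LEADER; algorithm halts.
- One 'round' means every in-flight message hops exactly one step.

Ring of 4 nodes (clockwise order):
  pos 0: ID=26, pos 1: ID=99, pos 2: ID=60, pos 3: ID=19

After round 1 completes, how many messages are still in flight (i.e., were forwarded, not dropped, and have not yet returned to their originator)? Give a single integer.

Round 1: pos1(id99) recv 26: drop; pos2(id60) recv 99: fwd; pos3(id19) recv 60: fwd; pos0(id26) recv 19: drop
After round 1: 2 messages still in flight

Answer: 2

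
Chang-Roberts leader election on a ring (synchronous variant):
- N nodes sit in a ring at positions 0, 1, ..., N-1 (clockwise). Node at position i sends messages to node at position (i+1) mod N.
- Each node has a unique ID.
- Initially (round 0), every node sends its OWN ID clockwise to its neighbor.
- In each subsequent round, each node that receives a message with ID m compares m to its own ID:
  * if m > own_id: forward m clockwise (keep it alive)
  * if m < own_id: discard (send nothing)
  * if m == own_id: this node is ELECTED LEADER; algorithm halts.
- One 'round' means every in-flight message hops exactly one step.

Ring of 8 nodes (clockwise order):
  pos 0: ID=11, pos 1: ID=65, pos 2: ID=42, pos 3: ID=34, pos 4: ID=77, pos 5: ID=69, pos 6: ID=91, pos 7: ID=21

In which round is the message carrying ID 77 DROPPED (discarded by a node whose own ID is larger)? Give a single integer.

Answer: 2

Derivation:
Round 1: pos1(id65) recv 11: drop; pos2(id42) recv 65: fwd; pos3(id34) recv 42: fwd; pos4(id77) recv 34: drop; pos5(id69) recv 77: fwd; pos6(id91) recv 69: drop; pos7(id21) recv 91: fwd; pos0(id11) recv 21: fwd
Round 2: pos3(id34) recv 65: fwd; pos4(id77) recv 42: drop; pos6(id91) recv 77: drop; pos0(id11) recv 91: fwd; pos1(id65) recv 21: drop
Round 3: pos4(id77) recv 65: drop; pos1(id65) recv 91: fwd
Round 4: pos2(id42) recv 91: fwd
Round 5: pos3(id34) recv 91: fwd
Round 6: pos4(id77) recv 91: fwd
Round 7: pos5(id69) recv 91: fwd
Round 8: pos6(id91) recv 91: ELECTED
Message ID 77 originates at pos 4; dropped at pos 6 in round 2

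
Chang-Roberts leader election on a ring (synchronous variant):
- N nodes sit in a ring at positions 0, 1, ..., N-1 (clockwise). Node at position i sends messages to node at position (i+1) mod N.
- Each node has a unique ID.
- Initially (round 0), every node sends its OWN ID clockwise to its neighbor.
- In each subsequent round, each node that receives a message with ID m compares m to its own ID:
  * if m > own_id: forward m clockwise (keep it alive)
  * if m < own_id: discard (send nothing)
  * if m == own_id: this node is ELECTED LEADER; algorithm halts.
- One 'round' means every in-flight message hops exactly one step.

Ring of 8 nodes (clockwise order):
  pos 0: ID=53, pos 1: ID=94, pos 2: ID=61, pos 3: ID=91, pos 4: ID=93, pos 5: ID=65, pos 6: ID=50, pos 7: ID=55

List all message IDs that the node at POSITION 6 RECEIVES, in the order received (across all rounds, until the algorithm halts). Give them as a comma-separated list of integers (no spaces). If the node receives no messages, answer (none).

Answer: 65,93,94

Derivation:
Round 1: pos1(id94) recv 53: drop; pos2(id61) recv 94: fwd; pos3(id91) recv 61: drop; pos4(id93) recv 91: drop; pos5(id65) recv 93: fwd; pos6(id50) recv 65: fwd; pos7(id55) recv 50: drop; pos0(id53) recv 55: fwd
Round 2: pos3(id91) recv 94: fwd; pos6(id50) recv 93: fwd; pos7(id55) recv 65: fwd; pos1(id94) recv 55: drop
Round 3: pos4(id93) recv 94: fwd; pos7(id55) recv 93: fwd; pos0(id53) recv 65: fwd
Round 4: pos5(id65) recv 94: fwd; pos0(id53) recv 93: fwd; pos1(id94) recv 65: drop
Round 5: pos6(id50) recv 94: fwd; pos1(id94) recv 93: drop
Round 6: pos7(id55) recv 94: fwd
Round 7: pos0(id53) recv 94: fwd
Round 8: pos1(id94) recv 94: ELECTED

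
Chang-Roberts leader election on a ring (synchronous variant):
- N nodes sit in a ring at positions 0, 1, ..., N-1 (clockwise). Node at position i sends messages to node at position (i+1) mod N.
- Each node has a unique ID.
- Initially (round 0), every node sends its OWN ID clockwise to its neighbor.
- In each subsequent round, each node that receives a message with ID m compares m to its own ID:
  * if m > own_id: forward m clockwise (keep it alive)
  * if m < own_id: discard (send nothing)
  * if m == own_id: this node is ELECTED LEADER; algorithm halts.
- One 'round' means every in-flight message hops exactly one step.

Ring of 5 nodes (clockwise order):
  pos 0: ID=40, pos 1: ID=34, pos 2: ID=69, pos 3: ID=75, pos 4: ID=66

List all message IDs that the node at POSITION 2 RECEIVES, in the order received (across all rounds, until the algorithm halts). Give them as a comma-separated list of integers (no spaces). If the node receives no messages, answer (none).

Answer: 34,40,66,75

Derivation:
Round 1: pos1(id34) recv 40: fwd; pos2(id69) recv 34: drop; pos3(id75) recv 69: drop; pos4(id66) recv 75: fwd; pos0(id40) recv 66: fwd
Round 2: pos2(id69) recv 40: drop; pos0(id40) recv 75: fwd; pos1(id34) recv 66: fwd
Round 3: pos1(id34) recv 75: fwd; pos2(id69) recv 66: drop
Round 4: pos2(id69) recv 75: fwd
Round 5: pos3(id75) recv 75: ELECTED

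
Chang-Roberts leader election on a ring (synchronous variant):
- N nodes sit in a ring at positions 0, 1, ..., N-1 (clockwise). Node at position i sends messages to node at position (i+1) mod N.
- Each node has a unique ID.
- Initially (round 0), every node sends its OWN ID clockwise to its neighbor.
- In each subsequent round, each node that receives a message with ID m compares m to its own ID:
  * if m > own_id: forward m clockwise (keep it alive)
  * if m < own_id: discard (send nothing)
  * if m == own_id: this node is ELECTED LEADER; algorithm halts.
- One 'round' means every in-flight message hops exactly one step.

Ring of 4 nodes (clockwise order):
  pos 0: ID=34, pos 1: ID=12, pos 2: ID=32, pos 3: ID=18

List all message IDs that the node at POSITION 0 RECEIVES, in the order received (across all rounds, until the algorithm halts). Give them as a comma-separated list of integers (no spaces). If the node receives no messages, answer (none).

Answer: 18,32,34

Derivation:
Round 1: pos1(id12) recv 34: fwd; pos2(id32) recv 12: drop; pos3(id18) recv 32: fwd; pos0(id34) recv 18: drop
Round 2: pos2(id32) recv 34: fwd; pos0(id34) recv 32: drop
Round 3: pos3(id18) recv 34: fwd
Round 4: pos0(id34) recv 34: ELECTED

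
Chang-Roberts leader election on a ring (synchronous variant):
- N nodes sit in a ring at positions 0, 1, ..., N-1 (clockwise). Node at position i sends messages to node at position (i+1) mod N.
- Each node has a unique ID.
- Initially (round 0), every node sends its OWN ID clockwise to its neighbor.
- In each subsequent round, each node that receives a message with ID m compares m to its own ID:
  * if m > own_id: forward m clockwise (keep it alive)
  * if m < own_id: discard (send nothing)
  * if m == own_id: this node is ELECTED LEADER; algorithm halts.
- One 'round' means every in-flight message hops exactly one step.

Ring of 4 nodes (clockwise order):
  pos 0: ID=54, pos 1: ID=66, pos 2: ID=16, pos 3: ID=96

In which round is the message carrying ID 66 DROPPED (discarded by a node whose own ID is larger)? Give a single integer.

Round 1: pos1(id66) recv 54: drop; pos2(id16) recv 66: fwd; pos3(id96) recv 16: drop; pos0(id54) recv 96: fwd
Round 2: pos3(id96) recv 66: drop; pos1(id66) recv 96: fwd
Round 3: pos2(id16) recv 96: fwd
Round 4: pos3(id96) recv 96: ELECTED
Message ID 66 originates at pos 1; dropped at pos 3 in round 2

Answer: 2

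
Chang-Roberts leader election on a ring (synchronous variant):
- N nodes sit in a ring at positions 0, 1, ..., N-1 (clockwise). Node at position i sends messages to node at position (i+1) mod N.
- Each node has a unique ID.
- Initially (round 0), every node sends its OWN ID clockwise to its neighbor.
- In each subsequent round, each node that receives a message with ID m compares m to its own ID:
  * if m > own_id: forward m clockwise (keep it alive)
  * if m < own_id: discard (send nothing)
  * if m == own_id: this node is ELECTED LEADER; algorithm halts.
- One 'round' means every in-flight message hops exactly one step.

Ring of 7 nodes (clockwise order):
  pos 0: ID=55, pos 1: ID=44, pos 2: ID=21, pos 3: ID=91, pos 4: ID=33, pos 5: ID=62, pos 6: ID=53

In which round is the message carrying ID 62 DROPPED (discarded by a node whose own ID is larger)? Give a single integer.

Round 1: pos1(id44) recv 55: fwd; pos2(id21) recv 44: fwd; pos3(id91) recv 21: drop; pos4(id33) recv 91: fwd; pos5(id62) recv 33: drop; pos6(id53) recv 62: fwd; pos0(id55) recv 53: drop
Round 2: pos2(id21) recv 55: fwd; pos3(id91) recv 44: drop; pos5(id62) recv 91: fwd; pos0(id55) recv 62: fwd
Round 3: pos3(id91) recv 55: drop; pos6(id53) recv 91: fwd; pos1(id44) recv 62: fwd
Round 4: pos0(id55) recv 91: fwd; pos2(id21) recv 62: fwd
Round 5: pos1(id44) recv 91: fwd; pos3(id91) recv 62: drop
Round 6: pos2(id21) recv 91: fwd
Round 7: pos3(id91) recv 91: ELECTED
Message ID 62 originates at pos 5; dropped at pos 3 in round 5

Answer: 5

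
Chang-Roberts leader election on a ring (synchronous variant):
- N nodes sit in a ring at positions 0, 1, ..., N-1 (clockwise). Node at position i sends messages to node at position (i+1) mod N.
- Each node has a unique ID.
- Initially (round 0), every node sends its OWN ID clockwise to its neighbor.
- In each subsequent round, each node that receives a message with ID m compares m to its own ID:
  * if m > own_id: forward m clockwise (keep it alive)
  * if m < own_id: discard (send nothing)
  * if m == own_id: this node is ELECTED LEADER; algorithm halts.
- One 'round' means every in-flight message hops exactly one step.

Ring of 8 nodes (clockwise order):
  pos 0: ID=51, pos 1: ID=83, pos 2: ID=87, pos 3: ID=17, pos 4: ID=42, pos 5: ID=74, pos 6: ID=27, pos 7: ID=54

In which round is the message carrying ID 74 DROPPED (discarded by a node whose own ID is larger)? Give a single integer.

Answer: 4

Derivation:
Round 1: pos1(id83) recv 51: drop; pos2(id87) recv 83: drop; pos3(id17) recv 87: fwd; pos4(id42) recv 17: drop; pos5(id74) recv 42: drop; pos6(id27) recv 74: fwd; pos7(id54) recv 27: drop; pos0(id51) recv 54: fwd
Round 2: pos4(id42) recv 87: fwd; pos7(id54) recv 74: fwd; pos1(id83) recv 54: drop
Round 3: pos5(id74) recv 87: fwd; pos0(id51) recv 74: fwd
Round 4: pos6(id27) recv 87: fwd; pos1(id83) recv 74: drop
Round 5: pos7(id54) recv 87: fwd
Round 6: pos0(id51) recv 87: fwd
Round 7: pos1(id83) recv 87: fwd
Round 8: pos2(id87) recv 87: ELECTED
Message ID 74 originates at pos 5; dropped at pos 1 in round 4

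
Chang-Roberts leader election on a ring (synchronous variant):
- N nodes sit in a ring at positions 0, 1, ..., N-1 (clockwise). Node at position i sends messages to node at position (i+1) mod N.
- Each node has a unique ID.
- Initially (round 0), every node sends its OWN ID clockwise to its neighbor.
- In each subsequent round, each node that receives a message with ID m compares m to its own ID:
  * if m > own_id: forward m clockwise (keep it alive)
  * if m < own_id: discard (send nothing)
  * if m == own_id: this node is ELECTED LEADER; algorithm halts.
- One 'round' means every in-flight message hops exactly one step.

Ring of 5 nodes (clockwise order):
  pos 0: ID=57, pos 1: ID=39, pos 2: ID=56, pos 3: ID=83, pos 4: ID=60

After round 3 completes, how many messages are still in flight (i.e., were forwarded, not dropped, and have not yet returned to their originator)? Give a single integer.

Round 1: pos1(id39) recv 57: fwd; pos2(id56) recv 39: drop; pos3(id83) recv 56: drop; pos4(id60) recv 83: fwd; pos0(id57) recv 60: fwd
Round 2: pos2(id56) recv 57: fwd; pos0(id57) recv 83: fwd; pos1(id39) recv 60: fwd
Round 3: pos3(id83) recv 57: drop; pos1(id39) recv 83: fwd; pos2(id56) recv 60: fwd
After round 3: 2 messages still in flight

Answer: 2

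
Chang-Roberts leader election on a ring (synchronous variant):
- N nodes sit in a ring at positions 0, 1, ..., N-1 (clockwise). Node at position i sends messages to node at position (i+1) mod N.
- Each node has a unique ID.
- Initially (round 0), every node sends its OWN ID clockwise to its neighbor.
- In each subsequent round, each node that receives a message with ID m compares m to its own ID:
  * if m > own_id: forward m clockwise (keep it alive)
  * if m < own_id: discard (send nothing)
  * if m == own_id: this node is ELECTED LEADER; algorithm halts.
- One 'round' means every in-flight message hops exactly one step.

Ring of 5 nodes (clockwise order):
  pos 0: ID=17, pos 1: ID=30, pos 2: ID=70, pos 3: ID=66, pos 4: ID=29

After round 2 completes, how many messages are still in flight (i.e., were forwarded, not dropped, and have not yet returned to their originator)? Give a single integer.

Answer: 2

Derivation:
Round 1: pos1(id30) recv 17: drop; pos2(id70) recv 30: drop; pos3(id66) recv 70: fwd; pos4(id29) recv 66: fwd; pos0(id17) recv 29: fwd
Round 2: pos4(id29) recv 70: fwd; pos0(id17) recv 66: fwd; pos1(id30) recv 29: drop
After round 2: 2 messages still in flight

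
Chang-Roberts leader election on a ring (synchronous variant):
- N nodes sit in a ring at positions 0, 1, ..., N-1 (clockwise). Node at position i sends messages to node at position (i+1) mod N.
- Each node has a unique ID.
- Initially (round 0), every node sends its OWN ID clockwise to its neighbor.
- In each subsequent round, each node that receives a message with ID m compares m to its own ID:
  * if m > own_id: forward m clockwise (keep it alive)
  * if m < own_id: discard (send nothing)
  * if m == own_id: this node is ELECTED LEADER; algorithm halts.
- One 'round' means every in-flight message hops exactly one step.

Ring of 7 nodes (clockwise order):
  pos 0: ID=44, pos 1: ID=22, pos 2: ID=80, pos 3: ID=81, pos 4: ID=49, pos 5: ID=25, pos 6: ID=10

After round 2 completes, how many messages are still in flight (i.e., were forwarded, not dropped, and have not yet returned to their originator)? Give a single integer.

Round 1: pos1(id22) recv 44: fwd; pos2(id80) recv 22: drop; pos3(id81) recv 80: drop; pos4(id49) recv 81: fwd; pos5(id25) recv 49: fwd; pos6(id10) recv 25: fwd; pos0(id44) recv 10: drop
Round 2: pos2(id80) recv 44: drop; pos5(id25) recv 81: fwd; pos6(id10) recv 49: fwd; pos0(id44) recv 25: drop
After round 2: 2 messages still in flight

Answer: 2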